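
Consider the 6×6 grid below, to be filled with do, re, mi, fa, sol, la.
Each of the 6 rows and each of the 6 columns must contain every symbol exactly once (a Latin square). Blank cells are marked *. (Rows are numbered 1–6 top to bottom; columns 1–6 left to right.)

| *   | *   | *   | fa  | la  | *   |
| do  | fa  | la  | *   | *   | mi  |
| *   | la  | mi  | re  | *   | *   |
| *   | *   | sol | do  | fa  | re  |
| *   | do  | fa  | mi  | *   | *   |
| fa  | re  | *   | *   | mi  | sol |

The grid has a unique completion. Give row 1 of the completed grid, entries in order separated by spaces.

Row 1, column 6: row 1 has {fa, la} and column 6 has {re, mi, sol}, leaving only do.
Row 1, column 3: row 1 has {do, fa, la} and column 3 has {mi, fa, sol, la}, leaving only re.
Row 2, column 4: row 2 has {do, mi, fa, la} and column 4 has {do, re, mi, fa}, leaving only sol.
Row 2, column 5: row 2 has {do, mi, fa, sol, la} and column 5 has {mi, fa, la}, leaving only re.
Row 3, column 1: row 3 has {re, mi, la} and column 1 has {do, fa}, leaving only sol.
Row 1, column 1: row 1 has {do, re, fa, la} and column 1 has {do, fa, sol}, leaving only mi.
Row 1, column 2: row 1 has {do, re, mi, fa, la} and column 2 has {do, re, fa, la}, leaving only sol.
So row 1 reads: mi sol re fa la do.

mi sol re fa la do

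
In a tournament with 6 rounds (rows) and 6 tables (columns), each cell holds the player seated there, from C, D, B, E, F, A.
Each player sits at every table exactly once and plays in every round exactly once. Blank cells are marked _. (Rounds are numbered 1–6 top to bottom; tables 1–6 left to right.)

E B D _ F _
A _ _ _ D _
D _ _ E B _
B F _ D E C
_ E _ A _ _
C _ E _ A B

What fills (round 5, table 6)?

Round 1, table 4: round 1 has {D, B, E, F} and table 4 has {D, E, A}, leaving only C.
Round 1, table 6: round 1 has {C, D, B, E, F} and table 6 has {C, B}, leaving only A.
Round 2, table 2: round 2 has {D, A} and table 2 has {B, E, F}, leaving only C.
Round 3, table 2: round 3 has {D, B, E} and table 2 has {C, B, E, F}, leaving only A.
Round 3, table 6: round 3 has {D, B, E, A} and table 6 has {C, B, A}, leaving only F.
Round 5 already has {E, A} and table 6 already has {C, B, F, A}, so round 5, table 6 must be D.

D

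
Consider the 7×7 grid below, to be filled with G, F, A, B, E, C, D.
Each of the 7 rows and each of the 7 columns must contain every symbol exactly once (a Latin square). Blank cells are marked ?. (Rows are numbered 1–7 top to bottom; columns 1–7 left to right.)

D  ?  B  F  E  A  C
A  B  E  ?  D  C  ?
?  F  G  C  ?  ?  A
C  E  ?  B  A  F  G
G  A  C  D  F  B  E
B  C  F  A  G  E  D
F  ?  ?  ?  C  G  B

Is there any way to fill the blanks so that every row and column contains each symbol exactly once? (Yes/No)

Yes

No row or column among the givens repeats a symbol, and propagating forced cells runs into no contradiction.
One valid completion exists (for instance, D G B F E A C / A B E G D C F / E F G C B D A / C E D B A F G / G A C D F B E / B C F A G E D / F D A E C G B).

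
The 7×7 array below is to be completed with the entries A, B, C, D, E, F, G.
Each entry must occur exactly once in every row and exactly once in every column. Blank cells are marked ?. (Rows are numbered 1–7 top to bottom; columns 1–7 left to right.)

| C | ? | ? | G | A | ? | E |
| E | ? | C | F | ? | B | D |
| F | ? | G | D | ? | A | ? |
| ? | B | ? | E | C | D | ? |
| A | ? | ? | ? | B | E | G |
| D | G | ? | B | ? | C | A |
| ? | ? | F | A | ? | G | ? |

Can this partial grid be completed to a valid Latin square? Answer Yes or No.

No row or column among the givens repeats a symbol, and propagating forced cells runs into no contradiction.
One valid completion exists (for instance, C D B G A F E / E A C F G B D / F C G D E A B / G B A E C D F / A F D C B E G / D G E B F C A / B E F A D G C).

Yes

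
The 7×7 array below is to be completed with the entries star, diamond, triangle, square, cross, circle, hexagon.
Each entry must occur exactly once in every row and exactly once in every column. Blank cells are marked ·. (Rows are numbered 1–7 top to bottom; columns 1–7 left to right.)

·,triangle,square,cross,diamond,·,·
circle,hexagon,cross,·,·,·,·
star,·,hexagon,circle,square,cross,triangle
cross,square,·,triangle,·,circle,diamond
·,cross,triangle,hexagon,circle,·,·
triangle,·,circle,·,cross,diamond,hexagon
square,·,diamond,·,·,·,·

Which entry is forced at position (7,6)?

hexagon

Row 1, column 1: row 1 has {diamond, triangle, square, cross} and column 1 has {star, triangle, square, cross, circle}, leaving only hexagon.
Row 1, column 6: row 1 has {diamond, triangle, square, cross, hexagon} and column 6 has {diamond, cross, circle}, leaving only star.
Row 1, column 7: row 1 has {star, diamond, triangle, square, cross, hexagon} and column 7 has {diamond, triangle, hexagon}, leaving only circle.
Row 3, column 2: row 3 has {star, triangle, square, cross, circle, hexagon} and column 2 has {triangle, square, cross, hexagon}, leaving only diamond.
Row 4, column 3: row 4 has {diamond, triangle, square, cross, circle} and column 3 has {diamond, triangle, square, cross, circle, hexagon}, leaving only star.
Row 4, column 5: row 4 has {star, diamond, triangle, square, cross, circle} and column 5 has {diamond, square, cross, circle}, leaving only hexagon.
Row 5, column 1: row 5 has {triangle, cross, circle, hexagon} and column 1 has {star, triangle, square, cross, circle, hexagon}, leaving only diamond.
Row 5, column 6: row 5 has {diamond, triangle, cross, circle, hexagon} and column 6 has {star, diamond, cross, circle}, leaving only square.
Row 2, column 6: row 2 has {cross, circle, hexagon} and column 6 has {star, diamond, square, cross, circle}, leaving only triangle.
Row 7 already has {diamond, square} and column 6 already has {star, diamond, triangle, square, cross, circle}, so row 7, column 6 must be hexagon.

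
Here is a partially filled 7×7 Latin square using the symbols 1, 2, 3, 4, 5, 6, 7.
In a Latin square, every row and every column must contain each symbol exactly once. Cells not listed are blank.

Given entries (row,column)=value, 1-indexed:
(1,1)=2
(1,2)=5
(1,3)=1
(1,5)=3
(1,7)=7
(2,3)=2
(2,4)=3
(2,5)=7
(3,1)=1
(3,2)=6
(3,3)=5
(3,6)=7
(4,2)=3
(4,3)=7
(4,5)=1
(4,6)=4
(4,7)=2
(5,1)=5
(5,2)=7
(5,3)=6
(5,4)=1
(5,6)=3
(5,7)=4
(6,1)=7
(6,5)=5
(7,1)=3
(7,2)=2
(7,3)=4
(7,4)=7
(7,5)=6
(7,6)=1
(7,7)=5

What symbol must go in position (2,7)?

6

Row 1, column 6: row 1 has {1, 2, 3, 5, 7} and column 6 has {1, 3, 4, 7}, leaving only 6.
Row 1, column 4: row 1 has {1, 2, 3, 5, 6, 7} and column 4 has {1, 3, 7}, leaving only 4.
Row 2, column 6: row 2 has {2, 3, 7} and column 6 has {1, 3, 4, 6, 7}, leaving only 5.
Row 3, column 4: row 3 has {1, 5, 6, 7} and column 4 has {1, 3, 4, 7}, leaving only 2.
Row 3, column 5: row 3 has {1, 2, 5, 6, 7} and column 5 has {1, 3, 5, 6, 7}, leaving only 4.
Row 3, column 7: row 3 has {1, 2, 4, 5, 6, 7} and column 7 has {2, 4, 5, 7}, leaving only 3.
Row 4, column 1: row 4 has {1, 2, 3, 4, 7} and column 1 has {1, 2, 3, 5, 7}, leaving only 6.
Row 2, column 1: row 2 has {2, 3, 5, 7} and column 1 has {1, 2, 3, 5, 6, 7}, leaving only 4.
Row 2, column 2: row 2 has {2, 3, 4, 5, 7} and column 2 has {2, 3, 5, 6, 7}, leaving only 1.
Row 2 already has {1, 2, 3, 4, 5, 7} and column 7 already has {2, 3, 4, 5, 7}, so row 2, column 7 must be 6.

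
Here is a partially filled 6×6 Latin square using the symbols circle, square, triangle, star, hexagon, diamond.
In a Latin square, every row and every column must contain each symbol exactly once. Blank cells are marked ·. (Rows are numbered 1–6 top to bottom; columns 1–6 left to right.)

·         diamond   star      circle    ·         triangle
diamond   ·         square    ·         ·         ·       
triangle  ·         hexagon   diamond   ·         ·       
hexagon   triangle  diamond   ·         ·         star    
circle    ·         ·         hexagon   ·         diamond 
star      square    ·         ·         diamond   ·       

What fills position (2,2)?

Row 1, column 1: row 1 has {circle, triangle, star, diamond} and column 1 has {circle, triangle, star, hexagon, diamond}, leaving only square.
Row 1, column 5: row 1 has {circle, square, triangle, star, diamond} and column 5 has {diamond}, leaving only hexagon.
Row 4, column 4: row 4 has {triangle, star, hexagon, diamond} and column 4 has {circle, hexagon, diamond}, leaving only square.
Row 4, column 5: row 4 has {square, triangle, star, hexagon, diamond} and column 5 has {hexagon, diamond}, leaving only circle.
Row 5, column 2: row 5 has {circle, hexagon, diamond} and column 2 has {square, triangle, diamond}, leaving only star.
Row 3, column 2: row 3 has {triangle, hexagon, diamond} and column 2 has {square, triangle, star, diamond}, leaving only circle.
Row 2 already has {square, diamond} and column 2 already has {circle, square, triangle, star, diamond}, so row 2, column 2 must be hexagon.

hexagon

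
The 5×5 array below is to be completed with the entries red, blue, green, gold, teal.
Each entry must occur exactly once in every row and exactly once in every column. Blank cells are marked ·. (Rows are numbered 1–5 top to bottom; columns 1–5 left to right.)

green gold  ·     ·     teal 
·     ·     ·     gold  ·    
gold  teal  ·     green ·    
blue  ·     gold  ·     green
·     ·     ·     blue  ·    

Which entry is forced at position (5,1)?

red

Row 1, column 4: row 1 has {green, gold, teal} and column 4 has {blue, green, gold}, leaving only red.
Row 1, column 3: row 1 has {red, green, gold, teal} and column 3 has {gold}, leaving only blue.
Row 3, column 3: row 3 has {green, gold, teal} and column 3 has {blue, gold}, leaving only red.
Row 3, column 5: row 3 has {red, green, gold, teal} and column 5 has {green, teal}, leaving only blue.
Row 2, column 5: row 2 has {gold} and column 5 has {blue, green, teal}, leaving only red.
Row 2, column 1: row 2 has {red, gold} and column 1 has {blue, green, gold}, leaving only teal.
Row 5 already has {blue} and column 1 already has {blue, green, gold, teal}, so row 5, column 1 must be red.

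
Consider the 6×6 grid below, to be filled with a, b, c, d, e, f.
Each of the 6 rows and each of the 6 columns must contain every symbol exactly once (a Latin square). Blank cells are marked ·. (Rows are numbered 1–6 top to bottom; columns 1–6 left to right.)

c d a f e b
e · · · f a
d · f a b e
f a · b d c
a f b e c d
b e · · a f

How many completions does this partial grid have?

Row 2, column 2: eliminating its row and column leaves {b, c}.
Row 2, column 3: eliminating its row and column leaves {c, d}.
Row 2, column 4: eliminating its row and column leaves {c, d}.
Row 3, column 2: eliminating its row and column leaves {c}.
Row 4, column 3: eliminating its row and column leaves {e}.
Row 6, column 3: eliminating its row and column leaves {c, d}.
Row 6, column 4: eliminating its row and column leaves {c, d}.
Enumerating the assignments across these blanks that avoid any row or column repeat gives 2 completions.

2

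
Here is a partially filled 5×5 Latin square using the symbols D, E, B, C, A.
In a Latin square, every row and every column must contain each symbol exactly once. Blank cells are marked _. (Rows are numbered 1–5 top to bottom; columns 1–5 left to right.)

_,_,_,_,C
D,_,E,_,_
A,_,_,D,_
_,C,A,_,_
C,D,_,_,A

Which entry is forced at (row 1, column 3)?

D

Row 2, column 5: row 2 has {D, E} and column 5 has {C, A}, leaving only B.
Row 2, column 2: row 2 has {D, E, B} and column 2 has {D, C}, leaving only A.
Row 2, column 4: row 2 has {D, E, B, A} and column 4 has {D}, leaving only C.
Row 3, column 5: row 3 has {D, A} and column 5 has {B, C, A}, leaving only E.
Row 3, column 2: row 3 has {D, E, A} and column 2 has {D, C, A}, leaving only B.
Row 1, column 2: row 1 has {C} and column 2 has {D, B, C, A}, leaving only E.
Row 1, column 1: row 1 has {E, C} and column 1 has {D, C, A}, leaving only B.
Row 1 already has {E, B, C} and column 3 already has {E, A}, so row 1, column 3 must be D.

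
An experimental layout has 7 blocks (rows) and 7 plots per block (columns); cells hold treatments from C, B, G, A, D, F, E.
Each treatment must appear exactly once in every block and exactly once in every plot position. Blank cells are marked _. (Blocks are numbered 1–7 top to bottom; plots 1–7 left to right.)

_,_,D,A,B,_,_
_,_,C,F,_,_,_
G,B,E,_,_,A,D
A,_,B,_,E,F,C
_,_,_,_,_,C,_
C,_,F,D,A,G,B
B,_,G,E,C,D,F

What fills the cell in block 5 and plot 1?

D

Block 1, plot 6: block 1 has {B, A, D} and plot 6 has {C, G, A, D, F}, leaving only E.
Block 1, plot 1: block 1 has {B, A, D, E} and plot 1 has {C, B, G, A}, leaving only F.
Block 1, plot 7: block 1 has {B, A, D, F, E} and plot 7 has {C, B, D, F}, leaving only G.
Block 1, plot 2: block 1 has {B, G, A, D, F, E} and plot 2 has {B}, leaving only C.
Block 2, plot 6: block 2 has {C, F} and plot 6 has {C, G, A, D, F, E}, leaving only B.
Block 3, plot 4: block 3 has {B, G, A, D, E} and plot 4 has {A, D, F, E}, leaving only C.
Block 3, plot 5: block 3 has {C, B, G, A, D, E} and plot 5 has {C, B, A, E}, leaving only F.
Block 4, plot 4: block 4 has {C, B, A, F, E} and plot 4 has {C, A, D, F, E}, leaving only G.
Block 4, plot 2: block 4 has {C, B, G, A, F, E} and plot 2 has {C, B}, leaving only D.
Block 5, plot 3: block 5 has {C} and plot 3 has {C, B, G, D, F, E}, leaving only A.
Block 5, plot 4: block 5 has {C, A} and plot 4 has {C, G, A, D, F, E}, leaving only B.
Block 5, plot 7: block 5 has {C, B, A} and plot 7 has {C, B, G, D, F}, leaving only E.
Block 5 already has {C, B, A, E} and plot 1 already has {C, B, G, A, F}, so block 5, plot 1 must be D.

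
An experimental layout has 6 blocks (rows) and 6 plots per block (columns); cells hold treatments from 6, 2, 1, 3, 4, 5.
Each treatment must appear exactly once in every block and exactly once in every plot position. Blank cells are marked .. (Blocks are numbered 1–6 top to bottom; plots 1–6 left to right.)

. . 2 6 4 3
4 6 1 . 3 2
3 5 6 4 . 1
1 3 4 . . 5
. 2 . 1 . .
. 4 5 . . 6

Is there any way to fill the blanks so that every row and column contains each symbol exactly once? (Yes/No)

No block or plot among the givens repeats a symbol, and propagating forced cells runs into no contradiction.
One valid completion exists (for instance, 5 1 2 6 4 3 / 4 6 1 5 3 2 / 3 5 6 4 2 1 / 1 3 4 2 6 5 / 6 2 3 1 5 4 / 2 4 5 3 1 6).

Yes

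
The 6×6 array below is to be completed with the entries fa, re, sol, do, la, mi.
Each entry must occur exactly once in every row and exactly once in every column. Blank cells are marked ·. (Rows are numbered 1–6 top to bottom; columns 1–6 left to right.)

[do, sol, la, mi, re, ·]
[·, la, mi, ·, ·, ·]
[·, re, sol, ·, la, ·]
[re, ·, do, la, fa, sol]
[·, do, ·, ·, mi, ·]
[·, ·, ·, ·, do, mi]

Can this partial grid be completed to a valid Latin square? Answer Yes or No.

No row or column among the givens repeats a symbol, and propagating forced cells runs into no contradiction.
One valid completion exists (for instance, do sol la mi re fa / fa la mi do sol re / mi re sol fa la do / re mi do la fa sol / sol do fa re mi la / la fa re sol do mi).

Yes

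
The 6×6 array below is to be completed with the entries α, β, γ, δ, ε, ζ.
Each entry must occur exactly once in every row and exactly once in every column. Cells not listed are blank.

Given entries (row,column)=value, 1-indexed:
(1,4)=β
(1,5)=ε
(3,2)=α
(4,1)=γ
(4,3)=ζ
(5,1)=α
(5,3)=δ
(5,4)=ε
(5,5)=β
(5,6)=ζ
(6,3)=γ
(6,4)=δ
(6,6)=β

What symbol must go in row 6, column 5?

Row 1, column 3: row 1 has {β, ε} and column 3 has {γ, δ, ζ}, leaving only α.
Row 4, column 4: row 4 has {γ, ζ} and column 4 has {β, δ, ε}, leaving only α.
Row 4, column 5: row 4 has {α, γ, ζ} and column 5 has {β, ε}, leaving only δ.
Row 4, column 6: row 4 has {α, γ, δ, ζ} and column 6 has {β, ζ}, leaving only ε.
Row 4, column 2: row 4 has {α, γ, δ, ε, ζ} and column 2 has {α}, leaving only β.
Row 5, column 2: row 5 has {α, β, δ, ε, ζ} and column 2 has {α, β}, leaving only γ.
Row 6, column 5 is narrowed to {α, ζ}.
If it were ζ, then row 3, column 6 would be left with no valid symbol.
So row 6, column 5 must be α.

α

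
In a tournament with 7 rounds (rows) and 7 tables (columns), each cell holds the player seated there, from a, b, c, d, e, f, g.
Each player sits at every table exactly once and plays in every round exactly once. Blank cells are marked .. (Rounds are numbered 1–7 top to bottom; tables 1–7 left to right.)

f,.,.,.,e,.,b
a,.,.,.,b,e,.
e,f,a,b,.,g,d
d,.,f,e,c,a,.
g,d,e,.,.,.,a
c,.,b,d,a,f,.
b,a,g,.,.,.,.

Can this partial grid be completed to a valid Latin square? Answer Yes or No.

No

Round 3, table 5: round 3 together with table 5 already contain {a, b, c, d, e, f, g} — every symbol — so nothing can go there. The grid has no valid completion.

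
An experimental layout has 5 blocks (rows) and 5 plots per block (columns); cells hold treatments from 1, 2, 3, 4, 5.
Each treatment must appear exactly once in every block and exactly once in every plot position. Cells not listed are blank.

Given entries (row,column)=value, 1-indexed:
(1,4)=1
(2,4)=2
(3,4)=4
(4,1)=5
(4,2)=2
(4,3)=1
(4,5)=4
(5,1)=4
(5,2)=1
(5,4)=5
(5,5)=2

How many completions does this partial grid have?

Block 1, plot 1: eliminating its block and plot leaves {2, 3}.
Block 1, plot 2: eliminating its block and plot leaves {3, 4, 5}.
Block 1, plot 3: eliminating its block and plot leaves {2, 3, 4, 5}.
Block 1, plot 5: eliminating its block and plot leaves {3, 5}.
Block 2, plot 1: eliminating its block and plot leaves {1, 3}.
Block 2, plot 2: eliminating its block and plot leaves {3, 4, 5}.
Block 2, plot 3: eliminating its block and plot leaves {3, 4, 5}.
Block 2, plot 5: eliminating its block and plot leaves {1, 3, 5}.
Block 3, plot 1: eliminating its block and plot leaves {1, 2, 3}.
Block 3, plot 2: eliminating its block and plot leaves {3, 5}.
Block 3, plot 3: eliminating its block and plot leaves {2, 3, 5}.
Block 3, plot 5: eliminating its block and plot leaves {1, 3, 5}.
Block 4, plot 4: eliminating its block and plot leaves {3}.
Block 5, plot 3: eliminating its block and plot leaves {3}.
Enumerating the assignments across these blanks that avoid any block or plot repeat gives 6 completions.

6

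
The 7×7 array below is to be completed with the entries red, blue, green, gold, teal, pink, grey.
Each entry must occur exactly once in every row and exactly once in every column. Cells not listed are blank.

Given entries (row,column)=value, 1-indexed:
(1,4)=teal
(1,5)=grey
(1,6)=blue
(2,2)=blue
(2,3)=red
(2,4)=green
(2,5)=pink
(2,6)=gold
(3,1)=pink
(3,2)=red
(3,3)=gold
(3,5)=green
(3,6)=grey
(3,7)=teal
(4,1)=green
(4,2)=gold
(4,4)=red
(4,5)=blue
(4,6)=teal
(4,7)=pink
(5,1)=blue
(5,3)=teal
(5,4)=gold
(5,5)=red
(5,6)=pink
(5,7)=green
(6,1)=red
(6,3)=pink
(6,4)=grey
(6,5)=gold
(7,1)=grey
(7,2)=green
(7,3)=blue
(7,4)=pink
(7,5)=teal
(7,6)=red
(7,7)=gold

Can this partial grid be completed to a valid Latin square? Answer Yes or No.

No row or column among the givens repeats a symbol, and propagating forced cells runs into no contradiction.
One valid completion exists (for instance, gold pink green teal grey blue red / teal blue red green pink gold grey / pink red gold blue green grey teal / green gold grey red blue teal pink / blue grey teal gold red pink green / red teal pink grey gold green blue / grey green blue pink teal red gold).

Yes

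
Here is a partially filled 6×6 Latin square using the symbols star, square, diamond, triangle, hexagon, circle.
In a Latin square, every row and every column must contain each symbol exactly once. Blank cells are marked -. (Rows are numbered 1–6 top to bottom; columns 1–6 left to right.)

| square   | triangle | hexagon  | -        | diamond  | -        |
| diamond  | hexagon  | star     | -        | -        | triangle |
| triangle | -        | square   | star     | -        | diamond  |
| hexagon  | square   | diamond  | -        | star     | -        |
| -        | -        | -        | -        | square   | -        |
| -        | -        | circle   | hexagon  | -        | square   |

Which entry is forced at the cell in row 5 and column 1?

circle

Row 1, column 4: row 1 has {square, diamond, triangle, hexagon} and column 4 has {star, hexagon}, leaving only circle.
Row 1, column 6: row 1 has {square, diamond, triangle, hexagon, circle} and column 6 has {square, diamond, triangle}, leaving only star.
Row 2, column 4: row 2 has {star, diamond, triangle, hexagon} and column 4 has {star, hexagon, circle}, leaving only square.
Row 2, column 5: row 2 has {star, square, diamond, triangle, hexagon} and column 5 has {star, square, diamond}, leaving only circle.
Row 3, column 2: row 3 has {star, square, diamond, triangle} and column 2 has {square, triangle, hexagon}, leaving only circle.
Row 3, column 5: row 3 has {star, square, diamond, triangle, circle} and column 5 has {star, square, diamond, circle}, leaving only hexagon.
Row 4, column 4: row 4 has {star, square, diamond, hexagon} and column 4 has {star, square, hexagon, circle}, leaving only triangle.
Row 4, column 6: row 4 has {star, square, diamond, triangle, hexagon} and column 6 has {star, square, diamond, triangle}, leaving only circle.
Row 5, column 3: row 5 has {square} and column 3 has {star, square, diamond, hexagon, circle}, leaving only triangle.
Row 5, column 4: row 5 has {square, triangle} and column 4 has {star, square, triangle, hexagon, circle}, leaving only diamond.
Row 5, column 2: row 5 has {square, diamond, triangle} and column 2 has {square, triangle, hexagon, circle}, leaving only star.
Row 5 already has {star, square, diamond, triangle} and column 1 already has {square, diamond, triangle, hexagon}, so row 5, column 1 must be circle.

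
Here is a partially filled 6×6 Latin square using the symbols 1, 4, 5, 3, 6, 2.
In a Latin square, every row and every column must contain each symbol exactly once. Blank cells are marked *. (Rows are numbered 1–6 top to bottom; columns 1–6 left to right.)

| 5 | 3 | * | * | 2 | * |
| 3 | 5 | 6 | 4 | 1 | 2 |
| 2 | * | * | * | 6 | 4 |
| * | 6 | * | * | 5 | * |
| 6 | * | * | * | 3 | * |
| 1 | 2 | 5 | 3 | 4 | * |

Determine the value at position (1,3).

4

Row 3, column 2: row 3 has {4, 6, 2} and column 2 has {5, 3, 6, 2}, leaving only 1.
Row 3, column 3: row 3 has {1, 4, 6, 2} and column 3 has {5, 6}, leaving only 3.
Row 3, column 4: row 3 has {1, 4, 3, 6, 2} and column 4 has {4, 3}, leaving only 5.
Row 4, column 1: row 4 has {5, 6} and column 1 has {1, 5, 3, 6, 2}, leaving only 4.
Row 5, column 2: row 5 has {3, 6} and column 2 has {1, 5, 3, 6, 2}, leaving only 4.
Row 6, column 6: row 6 has {1, 4, 5, 3, 2} and column 6 has {4, 2}, leaving only 6.
Row 1, column 6: row 1 has {5, 3, 2} and column 6 has {4, 6, 2}, leaving only 1.
Row 1 already has {1, 5, 3, 2} and column 3 already has {5, 3, 6}, so row 1, column 3 must be 4.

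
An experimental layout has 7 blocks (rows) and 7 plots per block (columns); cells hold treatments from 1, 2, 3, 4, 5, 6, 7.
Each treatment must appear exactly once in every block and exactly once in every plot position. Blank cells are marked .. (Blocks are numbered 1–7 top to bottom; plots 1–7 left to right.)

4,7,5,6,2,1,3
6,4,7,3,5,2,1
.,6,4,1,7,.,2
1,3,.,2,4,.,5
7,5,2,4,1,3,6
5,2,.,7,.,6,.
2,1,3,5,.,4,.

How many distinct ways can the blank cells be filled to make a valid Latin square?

Block 3, plot 1: eliminating its block and plot leaves {3}.
Block 3, plot 6: eliminating its block and plot leaves {5}.
Block 4, plot 3: eliminating its block and plot leaves {6}.
Block 4, plot 6: eliminating its block and plot leaves {7}.
Block 6, plot 3: eliminating its block and plot leaves {1}.
Block 6, plot 5: eliminating its block and plot leaves {3}.
Block 6, plot 7: eliminating its block and plot leaves {4}.
Block 7, plot 5: eliminating its block and plot leaves {6}.
Block 7, plot 7: eliminating its block and plot leaves {7}.
Only one assignment across all blanks avoids any block or plot repeat, giving 1 completion.

1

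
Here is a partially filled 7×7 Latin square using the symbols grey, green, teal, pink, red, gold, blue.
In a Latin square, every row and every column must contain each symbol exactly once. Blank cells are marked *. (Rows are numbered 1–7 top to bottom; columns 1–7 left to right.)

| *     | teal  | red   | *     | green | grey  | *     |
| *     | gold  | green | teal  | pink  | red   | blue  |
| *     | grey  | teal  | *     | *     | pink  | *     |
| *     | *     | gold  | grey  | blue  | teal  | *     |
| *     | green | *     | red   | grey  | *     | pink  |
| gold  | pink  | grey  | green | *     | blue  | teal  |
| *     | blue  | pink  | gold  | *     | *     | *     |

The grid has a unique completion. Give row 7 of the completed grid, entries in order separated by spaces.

Row 7, column 6: row 7 has {pink, gold, blue} and column 6 has {grey, teal, pink, red, blue}, leaving only green.
Row 1, column 7: row 1 has {grey, green, teal, red} and column 7 has {teal, pink, blue}, leaving only gold.
Row 2, column 1: row 2 has {green, teal, pink, red, gold, blue} and column 1 has {gold}, leaving only grey.
Row 3, column 4: row 3 has {grey, teal, pink} and column 4 has {grey, green, teal, red, gold}, leaving only blue.
Row 1, column 4: row 1 has {grey, green, teal, red, gold} and column 4 has {grey, green, teal, red, gold, blue}, leaving only pink.
Row 1, column 1: row 1 has {grey, green, teal, pink, red, gold} and column 1 has {grey, gold}, leaving only blue.
Row 4, column 2: row 4 has {grey, teal, gold, blue} and column 2 has {grey, green, teal, pink, gold, blue}, leaving only red.
Row 4, column 7: row 4 has {grey, teal, red, gold, blue} and column 7 has {teal, pink, gold, blue}, leaving only green.
Row 3, column 7: row 3 has {grey, teal, pink, blue} and column 7 has {green, teal, pink, gold, blue}, leaving only red.
Row 7, column 7: row 7 has {green, pink, gold, blue} and column 7 has {green, teal, pink, red, gold, blue}, leaving only grey.
Row 3, column 1: row 3 has {grey, teal, pink, red, blue} and column 1 has {grey, gold, blue}, leaving only green.
Row 3, column 5: row 3 has {grey, green, teal, pink, red, blue} and column 5 has {grey, green, pink, blue}, leaving only gold.
Row 4, column 1: row 4 has {grey, green, teal, red, gold, blue} and column 1 has {grey, green, gold, blue}, leaving only pink.
Row 5, column 1: row 5 has {grey, green, pink, red} and column 1 has {grey, green, pink, gold, blue}, leaving only teal.
Row 7, column 1: row 7 has {grey, green, pink, gold, blue} and column 1 has {grey, green, teal, pink, gold, blue}, leaving only red.
Row 7, column 5: row 7 has {grey, green, pink, red, gold, blue} and column 5 has {grey, green, pink, gold, blue}, leaving only teal.
So row 7 reads: red blue pink gold teal green grey.

red blue pink gold teal green grey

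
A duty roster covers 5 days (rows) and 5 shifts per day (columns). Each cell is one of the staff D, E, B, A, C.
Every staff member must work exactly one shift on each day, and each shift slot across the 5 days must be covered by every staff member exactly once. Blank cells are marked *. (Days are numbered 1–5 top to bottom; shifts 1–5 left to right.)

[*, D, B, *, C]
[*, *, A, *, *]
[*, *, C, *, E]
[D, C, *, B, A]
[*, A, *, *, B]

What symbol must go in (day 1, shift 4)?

A

Day 2, shift 5: day 2 has {A} and shift 5 has {E, B, A, C}, leaving only D.
Day 3, shift 2: day 3 has {E, C} and shift 2 has {D, A, C}, leaving only B.
Day 2, shift 2: day 2 has {D, A} and shift 2 has {D, B, A, C}, leaving only E.
Day 2, shift 4: day 2 has {D, E, A} and shift 4 has {B}, leaving only C.
Day 2, shift 1: day 2 has {D, E, A, C} and shift 1 has {D}, leaving only B.
Day 3, shift 1: day 3 has {E, B, C} and shift 1 has {D, B}, leaving only A.
Day 1, shift 1: day 1 has {D, B, C} and shift 1 has {D, B, A}, leaving only E.
Day 1 already has {D, E, B, C} and shift 4 already has {B, C}, so day 1, shift 4 must be A.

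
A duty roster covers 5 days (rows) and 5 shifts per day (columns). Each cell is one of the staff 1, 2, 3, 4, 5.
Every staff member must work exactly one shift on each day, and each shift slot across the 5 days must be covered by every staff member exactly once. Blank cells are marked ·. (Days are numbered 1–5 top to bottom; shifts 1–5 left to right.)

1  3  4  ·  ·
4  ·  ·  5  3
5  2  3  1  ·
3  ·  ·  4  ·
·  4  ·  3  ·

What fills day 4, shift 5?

2

Day 1, shift 4: day 1 has {1, 3, 4} and shift 4 has {1, 3, 4, 5}, leaving only 2.
Day 1, shift 5: day 1 has {1, 2, 3, 4} and shift 5 has {3}, leaving only 5.
Day 2, shift 2: day 2 has {3, 4, 5} and shift 2 has {2, 3, 4}, leaving only 1.
Day 2, shift 3: day 2 has {1, 3, 4, 5} and shift 3 has {3, 4}, leaving only 2.
Day 3, shift 5: day 3 has {1, 2, 3, 5} and shift 5 has {3, 5}, leaving only 4.
Day 4, shift 2: day 4 has {3, 4} and shift 2 has {1, 2, 3, 4}, leaving only 5.
Day 4, shift 3: day 4 has {3, 4, 5} and shift 3 has {2, 3, 4}, leaving only 1.
Day 4 already has {1, 3, 4, 5} and shift 5 already has {3, 4, 5}, so day 4, shift 5 must be 2.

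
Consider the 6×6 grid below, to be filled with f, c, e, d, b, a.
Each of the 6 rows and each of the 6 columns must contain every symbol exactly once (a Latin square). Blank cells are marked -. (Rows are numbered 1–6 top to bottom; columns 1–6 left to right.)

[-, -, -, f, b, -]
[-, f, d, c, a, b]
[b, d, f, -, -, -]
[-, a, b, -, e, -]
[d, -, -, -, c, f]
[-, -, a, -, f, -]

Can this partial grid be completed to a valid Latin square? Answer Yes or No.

Row 3, column 5: row 3 together with column 5 already contain {f, c, e, d, b, a} — every symbol — so nothing can go there. The grid has no valid completion.

No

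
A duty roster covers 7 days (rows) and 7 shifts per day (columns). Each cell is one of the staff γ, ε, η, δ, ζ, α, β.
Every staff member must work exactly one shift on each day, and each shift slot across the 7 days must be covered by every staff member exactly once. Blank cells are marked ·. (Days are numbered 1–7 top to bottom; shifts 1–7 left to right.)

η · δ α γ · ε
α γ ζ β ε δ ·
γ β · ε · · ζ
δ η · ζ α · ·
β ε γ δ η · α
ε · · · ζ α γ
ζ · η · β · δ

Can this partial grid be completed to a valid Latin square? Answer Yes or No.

No day or shift among the givens repeats a symbol, and propagating forced cells runs into no contradiction.
One valid completion exists (for instance, η ζ δ α γ β ε / α γ ζ β ε δ η / γ β α ε δ η ζ / δ η ε ζ α γ β / β ε γ δ η ζ α / ε δ β η ζ α γ / ζ α η γ β ε δ).

Yes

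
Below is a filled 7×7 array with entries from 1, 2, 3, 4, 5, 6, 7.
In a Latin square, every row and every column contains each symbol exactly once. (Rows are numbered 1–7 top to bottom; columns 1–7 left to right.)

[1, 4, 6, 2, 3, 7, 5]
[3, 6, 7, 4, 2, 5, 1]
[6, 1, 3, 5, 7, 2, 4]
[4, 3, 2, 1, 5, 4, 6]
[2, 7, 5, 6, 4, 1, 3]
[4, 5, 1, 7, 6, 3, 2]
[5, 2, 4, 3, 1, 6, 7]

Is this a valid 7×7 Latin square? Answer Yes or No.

No

Column 1 contains 4 twice (at rows 4 and 6), so it is not a permutation.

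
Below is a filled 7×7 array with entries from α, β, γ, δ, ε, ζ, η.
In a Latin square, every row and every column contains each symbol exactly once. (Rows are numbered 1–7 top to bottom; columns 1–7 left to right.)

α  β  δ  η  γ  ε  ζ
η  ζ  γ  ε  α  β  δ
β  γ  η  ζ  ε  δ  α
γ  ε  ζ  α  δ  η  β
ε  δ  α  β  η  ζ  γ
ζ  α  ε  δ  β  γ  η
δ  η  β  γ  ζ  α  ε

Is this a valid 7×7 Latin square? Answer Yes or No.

Yes

Each row is a permutation of the 7 symbols, and so is each column.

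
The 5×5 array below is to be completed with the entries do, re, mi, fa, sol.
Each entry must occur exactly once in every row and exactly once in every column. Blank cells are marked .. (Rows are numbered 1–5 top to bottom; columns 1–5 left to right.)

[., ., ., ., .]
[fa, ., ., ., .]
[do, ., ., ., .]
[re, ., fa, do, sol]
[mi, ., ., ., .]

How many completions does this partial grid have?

Row 1, column 1: eliminating its row and column leaves {sol}.
Row 1, column 2: eliminating its row and column leaves {do, re, mi, fa, sol}.
Row 1, column 3: eliminating its row and column leaves {do, re, mi, sol}.
Row 1, column 4: eliminating its row and column leaves {re, mi, fa, sol}.
Row 1, column 5: eliminating its row and column leaves {do, re, mi, fa}.
Row 2, column 2: eliminating its row and column leaves {do, re, mi, sol}.
Row 2, column 3: eliminating its row and column leaves {do, re, mi, sol}.
Row 2, column 4: eliminating its row and column leaves {re, mi, sol}.
Row 2, column 5: eliminating its row and column leaves {do, re, mi}.
Row 3, column 2: eliminating its row and column leaves {re, mi, fa, sol}.
Row 3, column 3: eliminating its row and column leaves {re, mi, sol}.
Row 3, column 4: eliminating its row and column leaves {re, mi, fa, sol}.
Row 3, column 5: eliminating its row and column leaves {re, mi, fa}.
Row 4, column 2: eliminating its row and column leaves {mi}.
Row 5, column 2: eliminating its row and column leaves {do, re, fa, sol}.
Row 5, column 3: eliminating its row and column leaves {do, re, sol}.
Row 5, column 4: eliminating its row and column leaves {re, fa, sol}.
Row 5, column 5: eliminating its row and column leaves {do, re, fa}.
Enumerating the assignments across these blanks that avoid any row or column repeat gives 56 completions.

56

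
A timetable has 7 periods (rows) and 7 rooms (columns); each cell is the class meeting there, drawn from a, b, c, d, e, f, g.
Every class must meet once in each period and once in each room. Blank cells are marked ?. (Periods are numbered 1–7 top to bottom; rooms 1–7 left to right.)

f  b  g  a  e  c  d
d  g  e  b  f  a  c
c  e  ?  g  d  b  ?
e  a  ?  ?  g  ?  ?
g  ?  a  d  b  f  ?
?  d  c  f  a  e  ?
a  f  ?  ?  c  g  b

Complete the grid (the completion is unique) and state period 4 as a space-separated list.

Period 4, room 4: period 4 has {a, e, g} and room 4 has {a, b, d, f, g}, leaving only c.
Period 4, room 6: period 4 has {a, c, e, g} and room 6 has {a, b, c, e, f, g}, leaving only d.
Period 4, room 7: period 4 has {a, c, d, e, g} and room 7 has {b, c, d}, leaving only f.
Period 4, room 3: period 4 has {a, c, d, e, f, g} and room 3 has {a, c, e, g}, leaving only b.
So period 4 reads: e a b c g d f.

e a b c g d f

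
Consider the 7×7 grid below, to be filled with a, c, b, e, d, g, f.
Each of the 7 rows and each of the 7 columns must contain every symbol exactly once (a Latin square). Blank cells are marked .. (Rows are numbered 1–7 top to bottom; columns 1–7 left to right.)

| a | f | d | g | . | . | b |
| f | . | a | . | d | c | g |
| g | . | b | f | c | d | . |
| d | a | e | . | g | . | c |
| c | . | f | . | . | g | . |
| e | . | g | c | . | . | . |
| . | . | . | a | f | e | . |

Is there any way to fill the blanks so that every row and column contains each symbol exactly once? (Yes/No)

Row 1, column 6: row 1 together with column 6 already contain {a, c, b, e, d, g, f} — every symbol — so nothing can go there. The grid has no valid completion.

No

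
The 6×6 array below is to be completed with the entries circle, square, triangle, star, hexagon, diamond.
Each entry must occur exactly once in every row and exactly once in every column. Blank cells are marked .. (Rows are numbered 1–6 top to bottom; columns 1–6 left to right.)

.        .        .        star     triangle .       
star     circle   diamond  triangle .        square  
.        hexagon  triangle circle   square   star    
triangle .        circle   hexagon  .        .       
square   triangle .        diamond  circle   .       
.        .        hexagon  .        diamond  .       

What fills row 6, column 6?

Row 1, column 3: row 1 has {triangle, star} and column 3 has {circle, triangle, hexagon, diamond}, leaving only square.
Row 1, column 2: row 1 has {square, triangle, star} and column 2 has {circle, triangle, hexagon}, leaving only diamond.
Row 2, column 5: row 2 has {circle, square, triangle, star, diamond} and column 5 has {circle, square, triangle, diamond}, leaving only hexagon.
Row 3, column 1: row 3 has {circle, square, triangle, star, hexagon} and column 1 has {square, triangle, star}, leaving only diamond.
Row 4, column 5: row 4 has {circle, triangle, hexagon} and column 5 has {circle, square, triangle, hexagon, diamond}, leaving only star.
Row 4, column 2: row 4 has {circle, triangle, star, hexagon} and column 2 has {circle, triangle, hexagon, diamond}, leaving only square.
Row 4, column 6: row 4 has {circle, square, triangle, star, hexagon} and column 6 has {square, star}, leaving only diamond.
Row 5, column 3: row 5 has {circle, square, triangle, diamond} and column 3 has {circle, square, triangle, hexagon, diamond}, leaving only star.
Row 5, column 6: row 5 has {circle, square, triangle, star, diamond} and column 6 has {square, star, diamond}, leaving only hexagon.
Row 1, column 6: row 1 has {square, triangle, star, diamond} and column 6 has {square, star, hexagon, diamond}, leaving only circle.
Row 6 already has {hexagon, diamond} and column 6 already has {circle, square, star, hexagon, diamond}, so row 6, column 6 must be triangle.

triangle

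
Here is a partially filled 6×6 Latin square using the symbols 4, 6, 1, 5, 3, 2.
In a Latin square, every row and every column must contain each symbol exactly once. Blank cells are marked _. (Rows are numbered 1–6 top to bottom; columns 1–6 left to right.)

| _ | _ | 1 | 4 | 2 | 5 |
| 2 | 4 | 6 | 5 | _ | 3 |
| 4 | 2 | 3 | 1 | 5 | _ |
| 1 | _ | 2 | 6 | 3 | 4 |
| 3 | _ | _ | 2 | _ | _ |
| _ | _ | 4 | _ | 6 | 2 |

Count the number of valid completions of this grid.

Row 1, column 1: eliminating its row and column leaves {6}.
Row 1, column 2: eliminating its row and column leaves {6, 3}.
Row 2, column 5: eliminating its row and column leaves {1}.
Row 3, column 6: eliminating its row and column leaves {6}.
Row 4, column 2: eliminating its row and column leaves {5}.
Row 5, column 2: eliminating its row and column leaves {6, 1, 5}.
Row 5, column 3: eliminating its row and column leaves {5}.
Row 5, column 5: eliminating its row and column leaves {4, 1}.
Row 5, column 6: eliminating its row and column leaves {6, 1}.
Row 6, column 1: eliminating its row and column leaves {5}.
Row 6, column 2: eliminating its row and column leaves {1, 5, 3}.
Row 6, column 4: eliminating its row and column leaves {3}.
Only one assignment across all blanks avoids any row or column repeat, giving 1 completion.

1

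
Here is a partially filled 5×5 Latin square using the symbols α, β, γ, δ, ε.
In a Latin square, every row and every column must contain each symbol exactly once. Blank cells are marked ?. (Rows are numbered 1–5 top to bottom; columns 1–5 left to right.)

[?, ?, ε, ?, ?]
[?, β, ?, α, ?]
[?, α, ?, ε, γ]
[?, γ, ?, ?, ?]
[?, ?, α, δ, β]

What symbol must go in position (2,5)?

Row 1, column 2: row 1 has {ε} and column 2 has {α, β, γ}, leaving only δ.
Row 1, column 5: row 1 has {δ, ε} and column 5 has {β, γ}, leaving only α.
Row 4, column 4: row 4 has {γ} and column 4 has {α, δ, ε}, leaving only β.
Row 1, column 4: row 1 has {α, δ, ε} and column 4 has {α, β, δ, ε}, leaving only γ.
Row 1, column 1: row 1 has {α, γ, δ, ε} and column 1 has {}, leaving only β.
Row 3, column 1: row 3 has {α, γ, ε} and column 1 has {β}, leaving only δ.
Row 3, column 3: row 3 has {α, γ, δ, ε} and column 3 has {α, ε}, leaving only β.
Row 4, column 3: row 4 has {β, γ} and column 3 has {α, β, ε}, leaving only δ.
Row 2, column 3: row 2 has {α, β} and column 3 has {α, β, δ, ε}, leaving only γ.
Row 2, column 1: row 2 has {α, β, γ} and column 1 has {β, δ}, leaving only ε.
Row 2 already has {α, β, γ, ε} and column 5 already has {α, β, γ}, so row 2, column 5 must be δ.

δ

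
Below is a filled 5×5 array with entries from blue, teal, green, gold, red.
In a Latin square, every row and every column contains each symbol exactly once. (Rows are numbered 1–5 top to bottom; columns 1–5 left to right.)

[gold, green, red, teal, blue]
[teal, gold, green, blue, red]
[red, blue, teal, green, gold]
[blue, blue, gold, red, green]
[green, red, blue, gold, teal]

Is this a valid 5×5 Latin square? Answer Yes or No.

Row 4 contains blue twice (at columns 1 and 2), so it is not a permutation.

No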